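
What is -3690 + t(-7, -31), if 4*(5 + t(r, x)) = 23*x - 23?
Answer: -3879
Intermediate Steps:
t(r, x) = -43/4 + 23*x/4 (t(r, x) = -5 + (23*x - 23)/4 = -5 + (-23 + 23*x)/4 = -5 + (-23/4 + 23*x/4) = -43/4 + 23*x/4)
-3690 + t(-7, -31) = -3690 + (-43/4 + (23/4)*(-31)) = -3690 + (-43/4 - 713/4) = -3690 - 189 = -3879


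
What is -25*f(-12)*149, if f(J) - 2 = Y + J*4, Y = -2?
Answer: 178800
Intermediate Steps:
f(J) = 4*J (f(J) = 2 + (-2 + J*4) = 2 + (-2 + 4*J) = 4*J)
-25*f(-12)*149 = -100*(-12)*149 = -25*(-48)*149 = 1200*149 = 178800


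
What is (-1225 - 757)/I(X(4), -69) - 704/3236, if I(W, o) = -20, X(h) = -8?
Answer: 799959/8090 ≈ 98.882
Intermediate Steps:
(-1225 - 757)/I(X(4), -69) - 704/3236 = (-1225 - 757)/(-20) - 704/3236 = -1982*(-1/20) - 704*1/3236 = 991/10 - 176/809 = 799959/8090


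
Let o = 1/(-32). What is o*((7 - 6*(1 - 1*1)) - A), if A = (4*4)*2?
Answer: 25/32 ≈ 0.78125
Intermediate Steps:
o = -1/32 ≈ -0.031250
A = 32 (A = 16*2 = 32)
o*((7 - 6*(1 - 1*1)) - A) = -((7 - 6*(1 - 1*1)) - 1*32)/32 = -((7 - 6*(1 - 1)) - 32)/32 = -((7 - 6*0) - 32)/32 = -((7 + 0) - 32)/32 = -(7 - 32)/32 = -1/32*(-25) = 25/32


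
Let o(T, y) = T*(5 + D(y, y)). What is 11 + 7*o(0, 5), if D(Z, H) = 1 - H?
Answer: 11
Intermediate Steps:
o(T, y) = T*(6 - y) (o(T, y) = T*(5 + (1 - y)) = T*(6 - y))
11 + 7*o(0, 5) = 11 + 7*(0*(6 - 1*5)) = 11 + 7*(0*(6 - 5)) = 11 + 7*(0*1) = 11 + 7*0 = 11 + 0 = 11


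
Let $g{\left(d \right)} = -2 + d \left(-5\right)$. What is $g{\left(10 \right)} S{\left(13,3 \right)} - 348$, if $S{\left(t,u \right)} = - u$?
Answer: $-192$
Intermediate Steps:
$g{\left(d \right)} = -2 - 5 d$
$g{\left(10 \right)} S{\left(13,3 \right)} - 348 = \left(-2 - 50\right) \left(\left(-1\right) 3\right) - 348 = \left(-2 - 50\right) \left(-3\right) - 348 = \left(-52\right) \left(-3\right) - 348 = 156 - 348 = -192$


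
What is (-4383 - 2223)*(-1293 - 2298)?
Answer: 23722146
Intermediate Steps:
(-4383 - 2223)*(-1293 - 2298) = -6606*(-3591) = 23722146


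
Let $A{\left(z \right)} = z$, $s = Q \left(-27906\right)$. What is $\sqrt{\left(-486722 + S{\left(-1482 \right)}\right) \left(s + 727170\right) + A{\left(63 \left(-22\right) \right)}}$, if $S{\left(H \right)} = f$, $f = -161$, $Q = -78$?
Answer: $2 i \sqrt{353457339585} \approx 1.189 \cdot 10^{6} i$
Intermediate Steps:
$s = 2176668$ ($s = \left(-78\right) \left(-27906\right) = 2176668$)
$S{\left(H \right)} = -161$
$\sqrt{\left(-486722 + S{\left(-1482 \right)}\right) \left(s + 727170\right) + A{\left(63 \left(-22\right) \right)}} = \sqrt{\left(-486722 - 161\right) \left(2176668 + 727170\right) + 63 \left(-22\right)} = \sqrt{\left(-486883\right) 2903838 - 1386} = \sqrt{-1413829356954 - 1386} = \sqrt{-1413829358340} = 2 i \sqrt{353457339585}$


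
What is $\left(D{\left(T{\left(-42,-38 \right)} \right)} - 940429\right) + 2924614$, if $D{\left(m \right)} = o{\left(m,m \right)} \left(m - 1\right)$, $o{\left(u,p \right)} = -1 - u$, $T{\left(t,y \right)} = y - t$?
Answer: $1984170$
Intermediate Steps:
$D{\left(m \right)} = \left(-1 + m\right) \left(-1 - m\right)$ ($D{\left(m \right)} = \left(-1 - m\right) \left(m - 1\right) = \left(-1 - m\right) \left(-1 + m\right) = \left(-1 + m\right) \left(-1 - m\right)$)
$\left(D{\left(T{\left(-42,-38 \right)} \right)} - 940429\right) + 2924614 = \left(\left(1 - \left(-38 - -42\right)^{2}\right) - 940429\right) + 2924614 = \left(\left(1 - \left(-38 + 42\right)^{2}\right) - 940429\right) + 2924614 = \left(\left(1 - 4^{2}\right) - 940429\right) + 2924614 = \left(\left(1 - 16\right) - 940429\right) + 2924614 = \left(-15 - 940429\right) + 2924614 = -940444 + 2924614 = 1984170$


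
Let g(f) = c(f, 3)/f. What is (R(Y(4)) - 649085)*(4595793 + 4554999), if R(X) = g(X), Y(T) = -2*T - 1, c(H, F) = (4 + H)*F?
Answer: -5939626574000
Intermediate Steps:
c(H, F) = F*(4 + H)
g(f) = (12 + 3*f)/f (g(f) = (3*(4 + f))/f = (12 + 3*f)/f)
Y(T) = -1 - 2*T
R(X) = 3 + 12/X
(R(Y(4)) - 649085)*(4595793 + 4554999) = ((3 + 12/(-1 - 2*4)) - 649085)*(4595793 + 4554999) = ((3 + 12/(-1 - 8)) - 649085)*9150792 = ((3 + 12/(-9)) - 649085)*9150792 = ((3 + 12*(-1/9)) - 649085)*9150792 = ((3 - 4/3) - 649085)*9150792 = (5/3 - 649085)*9150792 = -1947250/3*9150792 = -5939626574000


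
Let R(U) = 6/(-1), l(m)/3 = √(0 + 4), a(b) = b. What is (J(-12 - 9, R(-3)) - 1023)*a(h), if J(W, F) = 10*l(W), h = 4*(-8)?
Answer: 30816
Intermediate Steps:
h = -32
l(m) = 6 (l(m) = 3*√(0 + 4) = 3*√4 = 3*2 = 6)
R(U) = -6 (R(U) = 6*(-1) = -6)
J(W, F) = 60 (J(W, F) = 10*6 = 60)
(J(-12 - 9, R(-3)) - 1023)*a(h) = (60 - 1023)*(-32) = -963*(-32) = 30816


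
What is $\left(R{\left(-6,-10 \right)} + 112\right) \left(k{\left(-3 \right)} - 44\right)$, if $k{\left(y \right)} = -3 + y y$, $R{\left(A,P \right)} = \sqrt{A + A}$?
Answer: $-4256 - 76 i \sqrt{3} \approx -4256.0 - 131.64 i$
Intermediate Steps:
$R{\left(A,P \right)} = \sqrt{2} \sqrt{A}$ ($R{\left(A,P \right)} = \sqrt{2 A} = \sqrt{2} \sqrt{A}$)
$k{\left(y \right)} = -3 + y^{2}$
$\left(R{\left(-6,-10 \right)} + 112\right) \left(k{\left(-3 \right)} - 44\right) = \left(\sqrt{2} \sqrt{-6} + 112\right) \left(\left(-3 + \left(-3\right)^{2}\right) - 44\right) = \left(\sqrt{2} i \sqrt{6} + 112\right) \left(\left(-3 + 9\right) - 44\right) = \left(2 i \sqrt{3} + 112\right) \left(6 - 44\right) = \left(112 + 2 i \sqrt{3}\right) \left(-38\right) = -4256 - 76 i \sqrt{3}$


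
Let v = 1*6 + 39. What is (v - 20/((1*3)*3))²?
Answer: 148225/81 ≈ 1829.9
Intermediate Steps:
v = 45 (v = 6 + 39 = 45)
(v - 20/((1*3)*3))² = (45 - 20/((1*3)*3))² = (45 - 20/(3*3))² = (45 - 20/9)² = (385/9)² = 148225/81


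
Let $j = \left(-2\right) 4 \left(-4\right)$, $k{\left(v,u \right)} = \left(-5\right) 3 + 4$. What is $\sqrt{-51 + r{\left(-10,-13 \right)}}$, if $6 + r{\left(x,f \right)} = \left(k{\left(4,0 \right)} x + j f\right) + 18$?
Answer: $i \sqrt{345} \approx 18.574 i$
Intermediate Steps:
$k{\left(v,u \right)} = -11$ ($k{\left(v,u \right)} = -15 + 4 = -11$)
$j = 32$ ($j = \left(-8\right) \left(-4\right) = 32$)
$r{\left(x,f \right)} = 12 - 11 x + 32 f$ ($r{\left(x,f \right)} = -6 + \left(\left(- 11 x + 32 f\right) + 18\right) = -6 + \left(18 - 11 x + 32 f\right) = 12 - 11 x + 32 f$)
$\sqrt{-51 + r{\left(-10,-13 \right)}} = \sqrt{-51 + \left(12 - -110 + 32 \left(-13\right)\right)} = \sqrt{-51 + \left(12 + 110 - 416\right)} = \sqrt{-51 - 294} = \sqrt{-345} = i \sqrt{345}$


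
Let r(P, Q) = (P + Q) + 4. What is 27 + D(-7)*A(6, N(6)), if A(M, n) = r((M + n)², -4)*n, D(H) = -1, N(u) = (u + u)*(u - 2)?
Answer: -139941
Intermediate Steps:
N(u) = 2*u*(-2 + u) (N(u) = (2*u)*(-2 + u) = 2*u*(-2 + u))
r(P, Q) = 4 + P + Q
A(M, n) = n*(M + n)² (A(M, n) = (4 + (M + n)² - 4)*n = (M + n)²*n = n*(M + n)²)
27 + D(-7)*A(6, N(6)) = 27 - 2*6*(-2 + 6)*(6 + 2*6*(-2 + 6))² = 27 - 2*6*4*(6 + 2*6*4)² = 27 - 48*(6 + 48)² = 27 - 48*54² = 27 - 48*2916 = 27 - 1*139968 = 27 - 139968 = -139941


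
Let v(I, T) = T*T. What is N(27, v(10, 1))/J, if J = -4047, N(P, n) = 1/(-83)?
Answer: 1/335901 ≈ 2.9771e-6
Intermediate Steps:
v(I, T) = T²
N(P, n) = -1/83
N(27, v(10, 1))/J = -1/83/(-4047) = -1/83*(-1/4047) = 1/335901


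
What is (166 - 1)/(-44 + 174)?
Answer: 33/26 ≈ 1.2692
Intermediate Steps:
(166 - 1)/(-44 + 174) = 165/130 = 165*(1/130) = 33/26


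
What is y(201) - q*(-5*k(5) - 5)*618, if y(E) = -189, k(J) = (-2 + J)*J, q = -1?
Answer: -49629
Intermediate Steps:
k(J) = J*(-2 + J)
y(201) - q*(-5*k(5) - 5)*618 = -189 - (-(-25*(-2 + 5) - 5))*618 = -189 - (-(-25*3 - 5))*618 = -189 - (-(-5*15 - 5))*618 = -189 - (-(-75 - 5))*618 = -189 - (-1*(-80))*618 = -189 - 80*618 = -189 - 1*49440 = -189 - 49440 = -49629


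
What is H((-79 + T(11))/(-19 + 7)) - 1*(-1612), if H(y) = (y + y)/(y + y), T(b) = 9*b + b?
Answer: 1613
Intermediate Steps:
T(b) = 10*b
H(y) = 1 (H(y) = (2*y)/((2*y)) = (2*y)*(1/(2*y)) = 1)
H((-79 + T(11))/(-19 + 7)) - 1*(-1612) = 1 - 1*(-1612) = 1 + 1612 = 1613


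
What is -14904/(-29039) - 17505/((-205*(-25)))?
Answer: -86388939/29764975 ≈ -2.9024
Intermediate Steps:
-14904/(-29039) - 17505/((-205*(-25))) = -14904*(-1/29039) - 17505/5125 = 14904/29039 - 17505*1/5125 = 14904/29039 - 3501/1025 = -86388939/29764975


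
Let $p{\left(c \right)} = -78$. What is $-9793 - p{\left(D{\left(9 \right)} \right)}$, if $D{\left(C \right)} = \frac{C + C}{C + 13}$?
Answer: $-9715$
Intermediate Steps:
$D{\left(C \right)} = \frac{2 C}{13 + C}$
$-9793 - p{\left(D{\left(9 \right)} \right)} = -9793 - -78 = -9793 + 78 = -9715$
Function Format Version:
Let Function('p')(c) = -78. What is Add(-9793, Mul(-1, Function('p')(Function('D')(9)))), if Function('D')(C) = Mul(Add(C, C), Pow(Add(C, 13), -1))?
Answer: -9715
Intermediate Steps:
Function('D')(C) = Mul(2, C, Pow(Add(13, C), -1)) (Function('D')(C) = Mul(Mul(2, C), Pow(Add(13, C), -1)) = Mul(2, C, Pow(Add(13, C), -1)))
Add(-9793, Mul(-1, Function('p')(Function('D')(9)))) = Add(-9793, Mul(-1, -78)) = Add(-9793, 78) = -9715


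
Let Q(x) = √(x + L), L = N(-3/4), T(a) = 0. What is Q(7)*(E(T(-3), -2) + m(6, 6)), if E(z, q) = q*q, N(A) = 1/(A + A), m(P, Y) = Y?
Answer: 10*√57/3 ≈ 25.166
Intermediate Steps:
N(A) = 1/(2*A)
L = -⅔ (L = 1/(2*((-3/4))) = 1/(2*((-3*¼))) = 1/(2*(-¾)) = (½)*(-4/3) = -⅔ ≈ -0.66667)
E(z, q) = q²
Q(x) = √(-⅔ + x) (Q(x) = √(x - ⅔) = √(-⅔ + x))
Q(7)*(E(T(-3), -2) + m(6, 6)) = (√(-6 + 9*7)/3)*((-2)² + 6) = (√(-6 + 63)/3)*(4 + 6) = (√57/3)*10 = 10*√57/3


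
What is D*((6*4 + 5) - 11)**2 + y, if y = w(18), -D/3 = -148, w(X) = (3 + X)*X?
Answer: 144234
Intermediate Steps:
w(X) = X*(3 + X)
D = 444 (D = -3*(-148) = 444)
y = 378 (y = 18*(3 + 18) = 18*21 = 378)
D*((6*4 + 5) - 11)**2 + y = 444*((6*4 + 5) - 11)**2 + 378 = 444*((24 + 5) - 11)**2 + 378 = 444*(29 - 11)**2 + 378 = 444*18**2 + 378 = 444*324 + 378 = 143856 + 378 = 144234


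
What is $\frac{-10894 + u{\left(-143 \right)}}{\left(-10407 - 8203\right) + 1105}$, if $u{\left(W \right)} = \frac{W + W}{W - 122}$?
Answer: $\frac{320736}{515425} \approx 0.62227$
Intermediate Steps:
$u{\left(W \right)} = \frac{2 W}{-122 + W}$
$\frac{-10894 + u{\left(-143 \right)}}{\left(-10407 - 8203\right) + 1105} = \frac{-10894 + 2 \left(-143\right) \frac{1}{-122 - 143}}{\left(-10407 - 8203\right) + 1105} = \frac{-10894 + 2 \left(-143\right) \frac{1}{-265}}{-18610 + 1105} = \frac{-10894 + 2 \left(-143\right) \left(- \frac{1}{265}\right)}{-17505} = \left(-10894 + \frac{286}{265}\right) \left(- \frac{1}{17505}\right) = \left(- \frac{2886624}{265}\right) \left(- \frac{1}{17505}\right) = \frac{320736}{515425}$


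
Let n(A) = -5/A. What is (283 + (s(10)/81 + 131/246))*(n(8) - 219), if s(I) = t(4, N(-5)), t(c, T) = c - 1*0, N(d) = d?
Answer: -3309399107/53136 ≈ -62282.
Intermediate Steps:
t(c, T) = c (t(c, T) = c + 0 = c)
s(I) = 4
(283 + (s(10)/81 + 131/246))*(n(8) - 219) = (283 + (4/81 + 131/246))*(-5/8 - 219) = (283 + 3865/6642)*(-1757/8) = (1883551/6642)*(-1757/8) = -3309399107/53136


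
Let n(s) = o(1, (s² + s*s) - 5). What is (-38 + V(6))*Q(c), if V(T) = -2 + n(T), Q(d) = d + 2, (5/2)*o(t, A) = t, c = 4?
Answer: -1188/5 ≈ -237.60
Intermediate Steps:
o(t, A) = 2*t/5
n(s) = ⅖ (n(s) = (⅖)*1 = ⅖)
Q(d) = 2 + d
V(T) = -8/5 (V(T) = -2 + ⅖ = -8/5)
(-38 + V(6))*Q(c) = (-38 - 8/5)*(2 + 4) = -198/5*6 = -1188/5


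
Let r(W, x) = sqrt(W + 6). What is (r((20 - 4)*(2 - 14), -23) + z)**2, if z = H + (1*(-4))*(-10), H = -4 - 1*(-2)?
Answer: (38 + I*sqrt(186))**2 ≈ 1258.0 + 1036.5*I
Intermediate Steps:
r(W, x) = sqrt(6 + W)
H = -2 (H = -4 + 2 = -2)
z = 38 (z = -2 + (1*(-4))*(-10) = -2 - 4*(-10) = -2 + 40 = 38)
(r((20 - 4)*(2 - 14), -23) + z)**2 = (sqrt(6 + (20 - 4)*(2 - 14)) + 38)**2 = (sqrt(6 + 16*(-12)) + 38)**2 = (sqrt(6 - 192) + 38)**2 = (sqrt(-186) + 38)**2 = (I*sqrt(186) + 38)**2 = (38 + I*sqrt(186))**2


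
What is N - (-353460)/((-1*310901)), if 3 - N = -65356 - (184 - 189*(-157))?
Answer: 29602396156/310901 ≈ 95215.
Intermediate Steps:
N = 95216 (N = 3 - (-65356 - (184 - 189*(-157))) = 3 - (-65356 - (184 + 29673)) = 3 - (-65356 - 1*29857) = 3 - (-65356 - 29857) = 3 - 1*(-95213) = 3 + 95213 = 95216)
N - (-353460)/((-1*310901)) = 95216 - (-353460)/((-1*310901)) = 95216 - (-353460)/(-310901) = 95216 - (-353460)*(-1)/310901 = 95216 - 1*353460/310901 = 95216 - 353460/310901 = 29602396156/310901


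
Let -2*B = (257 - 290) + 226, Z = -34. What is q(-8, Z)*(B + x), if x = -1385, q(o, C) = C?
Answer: 50371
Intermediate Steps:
B = -193/2 (B = -((257 - 290) + 226)/2 = -(-33 + 226)/2 = -1/2*193 = -193/2 ≈ -96.500)
q(-8, Z)*(B + x) = -34*(-193/2 - 1385) = -34*(-2963/2) = 50371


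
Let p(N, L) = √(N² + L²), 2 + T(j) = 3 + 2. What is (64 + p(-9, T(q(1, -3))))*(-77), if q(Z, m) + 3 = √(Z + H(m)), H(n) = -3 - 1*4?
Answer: -4928 - 231*√10 ≈ -5658.5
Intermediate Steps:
H(n) = -7 (H(n) = -3 - 4 = -7)
q(Z, m) = -3 + √(-7 + Z) (q(Z, m) = -3 + √(Z - 7) = -3 + √(-7 + Z))
T(j) = 3 (T(j) = -2 + (3 + 2) = -2 + 5 = 3)
p(N, L) = √(L² + N²)
(64 + p(-9, T(q(1, -3))))*(-77) = (64 + √(3² + (-9)²))*(-77) = (64 + √(9 + 81))*(-77) = (64 + √90)*(-77) = (64 + 3*√10)*(-77) = -4928 - 231*√10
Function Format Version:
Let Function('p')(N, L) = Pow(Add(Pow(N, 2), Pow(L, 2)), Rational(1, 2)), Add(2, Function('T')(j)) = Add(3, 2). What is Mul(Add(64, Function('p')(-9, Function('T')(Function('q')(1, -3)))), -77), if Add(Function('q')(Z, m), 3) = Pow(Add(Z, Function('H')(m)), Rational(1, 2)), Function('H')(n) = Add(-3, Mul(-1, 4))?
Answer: Add(-4928, Mul(-231, Pow(10, Rational(1, 2)))) ≈ -5658.5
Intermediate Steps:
Function('H')(n) = -7 (Function('H')(n) = Add(-3, -4) = -7)
Function('q')(Z, m) = Add(-3, Pow(Add(-7, Z), Rational(1, 2))) (Function('q')(Z, m) = Add(-3, Pow(Add(Z, -7), Rational(1, 2))) = Add(-3, Pow(Add(-7, Z), Rational(1, 2))))
Function('T')(j) = 3 (Function('T')(j) = Add(-2, Add(3, 2)) = Add(-2, 5) = 3)
Function('p')(N, L) = Pow(Add(Pow(L, 2), Pow(N, 2)), Rational(1, 2))
Mul(Add(64, Function('p')(-9, Function('T')(Function('q')(1, -3)))), -77) = Mul(Add(64, Pow(Add(Pow(3, 2), Pow(-9, 2)), Rational(1, 2))), -77) = Mul(Add(64, Pow(Add(9, 81), Rational(1, 2))), -77) = Mul(Add(64, Pow(90, Rational(1, 2))), -77) = Mul(Add(64, Mul(3, Pow(10, Rational(1, 2)))), -77) = Add(-4928, Mul(-231, Pow(10, Rational(1, 2))))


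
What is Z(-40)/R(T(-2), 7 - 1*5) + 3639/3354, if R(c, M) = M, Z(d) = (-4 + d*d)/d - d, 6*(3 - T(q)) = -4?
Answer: 12689/11180 ≈ 1.1350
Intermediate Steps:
T(q) = 11/3 (T(q) = 3 - ⅙*(-4) = 3 + ⅔ = 11/3)
Z(d) = -d + (-4 + d²)/d (Z(d) = (-4 + d²)/d - d = -d + (-4 + d²)/d)
Z(-40)/R(T(-2), 7 - 1*5) + 3639/3354 = (-4/(-40))/(7 - 1*5) + 3639/3354 = (-4*(-1/40))/(7 - 5) + 3639*(1/3354) = (⅒)/2 + 1213/1118 = (⅒)*(½) + 1213/1118 = 1/20 + 1213/1118 = 12689/11180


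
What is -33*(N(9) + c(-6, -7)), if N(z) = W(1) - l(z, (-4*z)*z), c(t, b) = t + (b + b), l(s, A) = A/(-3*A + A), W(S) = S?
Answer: 1221/2 ≈ 610.50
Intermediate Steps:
l(s, A) = -½ (l(s, A) = A/((-2*A)) = A*(-1/(2*A)) = -½)
c(t, b) = t + 2*b
N(z) = 3/2 (N(z) = 1 - 1*(-½) = 1 + ½ = 3/2)
-33*(N(9) + c(-6, -7)) = -33*(3/2 + (-6 + 2*(-7))) = -33*(3/2 + (-6 - 14)) = -33*(3/2 - 20) = -33*(-37/2) = 1221/2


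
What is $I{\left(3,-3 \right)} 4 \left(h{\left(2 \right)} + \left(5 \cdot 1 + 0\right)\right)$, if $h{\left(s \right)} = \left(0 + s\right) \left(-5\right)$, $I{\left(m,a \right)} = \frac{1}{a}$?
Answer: $\frac{20}{3} \approx 6.6667$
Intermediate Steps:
$h{\left(s \right)} = - 5 s$ ($h{\left(s \right)} = s \left(-5\right) = - 5 s$)
$I{\left(3,-3 \right)} 4 \left(h{\left(2 \right)} + \left(5 \cdot 1 + 0\right)\right) = \frac{1}{-3} \cdot 4 \left(\left(-5\right) 2 + \left(5 \cdot 1 + 0\right)\right) = \left(- \frac{1}{3}\right) 4 \left(-10 + \left(5 + 0\right)\right) = - \frac{4 \left(-10 + 5\right)}{3} = \left(- \frac{4}{3}\right) \left(-5\right) = \frac{20}{3}$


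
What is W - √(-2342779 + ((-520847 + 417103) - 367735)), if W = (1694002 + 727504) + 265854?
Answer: 2687360 - I*√2814258 ≈ 2.6874e+6 - 1677.6*I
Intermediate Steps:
W = 2687360 (W = 2421506 + 265854 = 2687360)
W - √(-2342779 + ((-520847 + 417103) - 367735)) = 2687360 - √(-2342779 + ((-520847 + 417103) - 367735)) = 2687360 - √(-2342779 + (-103744 - 367735)) = 2687360 - √(-2342779 - 471479) = 2687360 - √(-2814258) = 2687360 - I*√2814258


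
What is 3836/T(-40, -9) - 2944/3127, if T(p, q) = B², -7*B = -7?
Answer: 11992228/3127 ≈ 3835.1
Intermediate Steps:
B = 1 (B = -⅐*(-7) = 1)
T(p, q) = 1 (T(p, q) = 1² = 1)
3836/T(-40, -9) - 2944/3127 = 3836/1 - 2944/3127 = 3836*1 - 2944*1/3127 = 3836 - 2944/3127 = 11992228/3127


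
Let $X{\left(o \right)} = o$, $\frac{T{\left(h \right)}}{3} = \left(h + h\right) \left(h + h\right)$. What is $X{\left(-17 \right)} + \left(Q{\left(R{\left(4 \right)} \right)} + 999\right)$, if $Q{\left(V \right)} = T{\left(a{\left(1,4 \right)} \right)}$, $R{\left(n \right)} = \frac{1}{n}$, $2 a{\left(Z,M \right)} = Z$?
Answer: $985$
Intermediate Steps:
$a{\left(Z,M \right)} = \frac{Z}{2}$
$T{\left(h \right)} = 12 h^{2}$ ($T{\left(h \right)} = 3 \left(h + h\right) \left(h + h\right) = 3 \cdot 2 h 2 h = 3 \cdot 4 h^{2} = 12 h^{2}$)
$Q{\left(V \right)} = 3$ ($Q{\left(V \right)} = 12 \left(\frac{1}{2} \cdot 1\right)^{2} = \frac{12}{4} = 12 \cdot \frac{1}{4} = 3$)
$X{\left(-17 \right)} + \left(Q{\left(R{\left(4 \right)} \right)} + 999\right) = -17 + \left(3 + 999\right) = -17 + 1002 = 985$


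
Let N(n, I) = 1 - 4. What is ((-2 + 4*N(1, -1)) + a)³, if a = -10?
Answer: -13824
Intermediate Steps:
N(n, I) = -3
((-2 + 4*N(1, -1)) + a)³ = ((-2 + 4*(-3)) - 10)³ = ((-2 - 12) - 10)³ = (-14 - 10)³ = (-24)³ = -13824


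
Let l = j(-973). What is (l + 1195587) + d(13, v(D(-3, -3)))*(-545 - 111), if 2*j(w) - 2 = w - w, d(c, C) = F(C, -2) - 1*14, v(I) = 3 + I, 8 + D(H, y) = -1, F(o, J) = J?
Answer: 1206084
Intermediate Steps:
D(H, y) = -9 (D(H, y) = -8 - 1 = -9)
d(c, C) = -16 (d(c, C) = -2 - 1*14 = -2 - 14 = -16)
j(w) = 1 (j(w) = 1 + (w - w)/2 = 1 + (1/2)*0 = 1 + 0 = 1)
l = 1
(l + 1195587) + d(13, v(D(-3, -3)))*(-545 - 111) = (1 + 1195587) - 16*(-545 - 111) = 1195588 - 16*(-656) = 1195588 + 10496 = 1206084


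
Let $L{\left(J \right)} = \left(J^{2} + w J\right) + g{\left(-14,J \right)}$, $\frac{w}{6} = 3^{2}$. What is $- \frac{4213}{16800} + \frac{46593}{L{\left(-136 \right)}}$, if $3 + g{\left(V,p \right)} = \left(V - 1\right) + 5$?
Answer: $\frac{245277931}{62378400} \approx 3.9321$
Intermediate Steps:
$g{\left(V,p \right)} = 1 + V$ ($g{\left(V,p \right)} = -3 + \left(\left(V - 1\right) + 5\right) = -3 + \left(\left(-1 + V\right) + 5\right) = -3 + \left(4 + V\right) = 1 + V$)
$w = 54$ ($w = 6 \cdot 3^{2} = 6 \cdot 9 = 54$)
$L{\left(J \right)} = -13 + J^{2} + 54 J$ ($L{\left(J \right)} = \left(J^{2} + 54 J\right) + \left(1 - 14\right) = \left(J^{2} + 54 J\right) - 13 = -13 + J^{2} + 54 J$)
$- \frac{4213}{16800} + \frac{46593}{L{\left(-136 \right)}} = - \frac{4213}{16800} + \frac{46593}{-13 + \left(-136\right)^{2} + 54 \left(-136\right)} = \left(-4213\right) \frac{1}{16800} + \frac{46593}{-13 + 18496 - 7344} = - \frac{4213}{16800} + \frac{46593}{11139} = - \frac{4213}{16800} + 46593 \cdot \frac{1}{11139} = - \frac{4213}{16800} + \frac{15531}{3713} = \frac{245277931}{62378400}$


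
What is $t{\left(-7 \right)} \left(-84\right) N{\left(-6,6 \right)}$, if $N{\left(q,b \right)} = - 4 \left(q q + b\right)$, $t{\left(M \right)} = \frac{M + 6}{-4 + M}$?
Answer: $\frac{14112}{11} \approx 1282.9$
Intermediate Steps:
$t{\left(M \right)} = \frac{6 + M}{-4 + M}$
$N{\left(q,b \right)} = - 4 b - 4 q^{2}$ ($N{\left(q,b \right)} = - 4 \left(q^{2} + b\right) = - 4 \left(b + q^{2}\right) = - 4 b - 4 q^{2}$)
$t{\left(-7 \right)} \left(-84\right) N{\left(-6,6 \right)} = \frac{6 - 7}{-4 - 7} \left(-84\right) \left(\left(-4\right) 6 - 4 \left(-6\right)^{2}\right) = \frac{1}{-11} \left(-1\right) \left(-84\right) \left(-24 - 144\right) = \left(- \frac{1}{11}\right) \left(-1\right) \left(-84\right) \left(-24 - 144\right) = \frac{1}{11} \left(-84\right) \left(-168\right) = \left(- \frac{84}{11}\right) \left(-168\right) = \frac{14112}{11}$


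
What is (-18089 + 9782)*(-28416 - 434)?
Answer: 239656950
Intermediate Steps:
(-18089 + 9782)*(-28416 - 434) = -8307*(-28850) = 239656950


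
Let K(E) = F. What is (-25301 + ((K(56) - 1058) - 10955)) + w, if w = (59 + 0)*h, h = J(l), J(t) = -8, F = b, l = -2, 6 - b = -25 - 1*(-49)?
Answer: -37804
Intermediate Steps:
b = -18 (b = 6 - (-25 - 1*(-49)) = 6 - (-25 + 49) = 6 - 1*24 = 6 - 24 = -18)
F = -18
h = -8
K(E) = -18
w = -472 (w = (59 + 0)*(-8) = 59*(-8) = -472)
(-25301 + ((K(56) - 1058) - 10955)) + w = (-25301 + ((-18 - 1058) - 10955)) - 472 = (-25301 + (-1076 - 10955)) - 472 = (-25301 - 12031) - 472 = -37332 - 472 = -37804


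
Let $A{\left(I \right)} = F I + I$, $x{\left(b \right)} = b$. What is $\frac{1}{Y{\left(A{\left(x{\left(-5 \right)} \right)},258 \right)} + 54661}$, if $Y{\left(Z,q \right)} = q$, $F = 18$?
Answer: $\frac{1}{54919} \approx 1.8209 \cdot 10^{-5}$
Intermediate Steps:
$A{\left(I \right)} = 19 I$ ($A{\left(I \right)} = 18 I + I = 19 I$)
$\frac{1}{Y{\left(A{\left(x{\left(-5 \right)} \right)},258 \right)} + 54661} = \frac{1}{258 + 54661} = \frac{1}{54919}$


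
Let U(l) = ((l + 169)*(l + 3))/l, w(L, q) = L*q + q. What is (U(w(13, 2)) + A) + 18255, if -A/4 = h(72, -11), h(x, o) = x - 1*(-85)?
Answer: 499663/28 ≈ 17845.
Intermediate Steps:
h(x, o) = 85 + x (h(x, o) = x + 85 = 85 + x)
A = -628 (A = -4*(85 + 72) = -4*157 = -628)
w(L, q) = q + L*q
U(l) = (3 + l)*(169 + l)/l (U(l) = ((169 + l)*(3 + l))/l = ((3 + l)*(169 + l))/l = (3 + l)*(169 + l)/l)
(U(w(13, 2)) + A) + 18255 = ((172 + 2*(1 + 13) + 507/((2*(1 + 13)))) - 628) + 18255 = ((172 + 2*14 + 507/((2*14))) - 628) + 18255 = ((172 + 28 + 507/28) - 628) + 18255 = (6107/28 - 628) + 18255 = -11477/28 + 18255 = 499663/28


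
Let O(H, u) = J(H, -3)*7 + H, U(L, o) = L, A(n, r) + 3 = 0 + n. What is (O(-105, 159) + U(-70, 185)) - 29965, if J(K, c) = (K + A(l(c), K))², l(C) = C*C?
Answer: 38467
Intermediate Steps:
l(C) = C²
A(n, r) = -3 + n (A(n, r) = -3 + (0 + n) = -3 + n)
J(K, c) = (-3 + K + c²)² (J(K, c) = (K + (-3 + c²))² = (-3 + K + c²)²)
O(H, u) = H + 7*(6 + H)² (O(H, u) = (-3 + H + (-3)²)²*7 + H = (-3 + H + 9)²*7 + H = (6 + H)²*7 + H = 7*(6 + H)² + H = H + 7*(6 + H)²)
(O(-105, 159) + U(-70, 185)) - 29965 = ((-105 + 7*(6 - 105)²) - 70) - 29965 = ((-105 + 7*(-99)²) - 70) - 29965 = ((-105 + 7*9801) - 70) - 29965 = ((-105 + 68607) - 70) - 29965 = (68502 - 70) - 29965 = 68432 - 29965 = 38467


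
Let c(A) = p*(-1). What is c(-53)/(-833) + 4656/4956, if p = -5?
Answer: 45877/49147 ≈ 0.93347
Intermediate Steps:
c(A) = 5 (c(A) = -5*(-1) = 5)
c(-53)/(-833) + 4656/4956 = 5/(-833) + 4656/4956 = 5*(-1/833) + 4656*(1/4956) = -5/833 + 388/413 = 45877/49147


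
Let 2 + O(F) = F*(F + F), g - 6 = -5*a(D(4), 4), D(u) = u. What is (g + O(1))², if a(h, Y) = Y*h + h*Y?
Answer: 23716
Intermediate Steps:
a(h, Y) = 2*Y*h (a(h, Y) = Y*h + Y*h = 2*Y*h)
g = -154 (g = 6 - 10*4*4 = 6 - 5*32 = 6 - 160 = -154)
O(F) = -2 + 2*F² (O(F) = -2 + F*(F + F) = -2 + F*(2*F) = -2 + 2*F²)
(g + O(1))² = (-154 + (-2 + 2*1²))² = (-154 + (-2 + 2*1))² = (-154 + (-2 + 2))² = (-154 + 0)² = (-154)² = 23716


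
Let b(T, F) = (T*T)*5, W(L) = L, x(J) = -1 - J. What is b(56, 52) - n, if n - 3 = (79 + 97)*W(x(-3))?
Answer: 15325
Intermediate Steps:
b(T, F) = 5*T² (b(T, F) = T²*5 = 5*T²)
n = 355 (n = 3 + (79 + 97)*(-1 - 1*(-3)) = 3 + 176*(-1 + 3) = 3 + 176*2 = 3 + 352 = 355)
b(56, 52) - n = 5*56² - 1*355 = 5*3136 - 355 = 15680 - 355 = 15325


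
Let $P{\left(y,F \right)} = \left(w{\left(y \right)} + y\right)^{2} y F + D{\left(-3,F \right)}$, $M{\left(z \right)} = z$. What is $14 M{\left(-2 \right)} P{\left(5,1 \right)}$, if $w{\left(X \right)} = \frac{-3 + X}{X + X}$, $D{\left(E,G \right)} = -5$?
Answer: $- \frac{18228}{5} \approx -3645.6$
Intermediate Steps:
$w{\left(X \right)} = \frac{-3 + X}{2 X}$
$P{\left(y,F \right)} = -5 + F y \left(y + \frac{-3 + y}{2 y}\right)^{2}$ ($P{\left(y,F \right)} = \left(\frac{-3 + y}{2 y} + y\right)^{2} y F - 5 = \left(y + \frac{-3 + y}{2 y}\right)^{2} y F - 5 = y \left(y + \frac{-3 + y}{2 y}\right)^{2} F - 5 = F y \left(y + \frac{-3 + y}{2 y}\right)^{2} - 5 = -5 + F y \left(y + \frac{-3 + y}{2 y}\right)^{2}$)
$14 M{\left(-2 \right)} P{\left(5,1 \right)} = 14 \left(-2\right) \left(-5 + \frac{1}{4} \cdot 1 \cdot \frac{1}{5} \left(-3 + 5 + 2 \cdot 5^{2}\right)^{2}\right) = - 28 \left(-5 + \frac{1}{4} \cdot 1 \cdot \frac{1}{5} \left(-3 + 5 + 2 \cdot 25\right)^{2}\right) = - 28 \left(-5 + \frac{1}{4} \cdot 1 \cdot \frac{1}{5} \left(-3 + 5 + 50\right)^{2}\right) = - 28 \left(-5 + \frac{1}{4} \cdot 1 \cdot \frac{1}{5} \cdot 52^{2}\right) = - 28 \left(-5 + \frac{1}{4} \cdot 1 \cdot \frac{1}{5} \cdot 2704\right) = - 28 \left(-5 + \frac{676}{5}\right) = \left(-28\right) \frac{651}{5} = - \frac{18228}{5}$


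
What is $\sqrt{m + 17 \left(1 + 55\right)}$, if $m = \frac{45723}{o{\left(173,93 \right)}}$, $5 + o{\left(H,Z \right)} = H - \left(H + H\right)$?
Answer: $\frac{\sqrt{22024474}}{178} \approx 26.365$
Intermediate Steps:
$o{\left(H,Z \right)} = -5 - H$ ($o{\left(H,Z \right)} = -5 + \left(H - \left(H + H\right)\right) = -5 + \left(H - 2 H\right) = -5 - H$)
$m = - \frac{45723}{178}$ ($m = \frac{45723}{-5 - 173} = \frac{45723}{-178} = 45723 \left(- \frac{1}{178}\right) = - \frac{45723}{178} \approx -256.87$)
$\sqrt{m + 17 \left(1 + 55\right)} = \sqrt{- \frac{45723}{178} + 17 \left(1 + 55\right)} = \sqrt{- \frac{45723}{178} + 17 \cdot 56} = \sqrt{- \frac{45723}{178} + 952} = \sqrt{\frac{123733}{178}} = \frac{\sqrt{22024474}}{178}$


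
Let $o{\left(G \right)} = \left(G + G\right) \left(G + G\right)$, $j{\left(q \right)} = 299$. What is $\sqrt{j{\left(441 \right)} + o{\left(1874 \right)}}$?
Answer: $3 \sqrt{1560867} \approx 3748.0$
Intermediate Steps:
$o{\left(G \right)} = 4 G^{2}$ ($o{\left(G \right)} = 2 G 2 G = 4 G^{2}$)
$\sqrt{j{\left(441 \right)} + o{\left(1874 \right)}} = \sqrt{299 + 4 \cdot 1874^{2}} = \sqrt{299 + 4 \cdot 3511876} = \sqrt{299 + 14047504} = \sqrt{14047803} = 3 \sqrt{1560867}$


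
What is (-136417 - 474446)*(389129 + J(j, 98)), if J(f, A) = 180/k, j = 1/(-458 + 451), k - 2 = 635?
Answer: -151417881759639/637 ≈ -2.3770e+11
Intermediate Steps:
k = 637 (k = 2 + 635 = 637)
j = -⅐ (j = 1/(-7) = -⅐ ≈ -0.14286)
J(f, A) = 180/637
(-136417 - 474446)*(389129 + J(j, 98)) = (-136417 - 474446)*(389129 + 180/637) = -610863*247875353/637 = -151417881759639/637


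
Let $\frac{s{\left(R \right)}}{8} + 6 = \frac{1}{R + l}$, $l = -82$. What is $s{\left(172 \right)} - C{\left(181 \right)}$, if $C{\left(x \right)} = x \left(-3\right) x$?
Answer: $\frac{4420579}{45} \approx 98235.0$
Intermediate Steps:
$s{\left(R \right)} = -48 + \frac{8}{-82 + R}$ ($s{\left(R \right)} = -48 + \frac{8}{R - 82} = -48 + \frac{8}{-82 + R}$)
$C{\left(x \right)} = - 3 x^{2}$ ($C{\left(x \right)} = - 3 x x = - 3 x^{2}$)
$s{\left(172 \right)} - C{\left(181 \right)} = \frac{8 \left(493 - 1032\right)}{-82 + 172} - - 3 \cdot 181^{2} = \frac{8 \left(493 - 1032\right)}{90} - \left(-3\right) 32761 = 8 \cdot \frac{1}{90} \left(-539\right) - -98283 = - \frac{2156}{45} + 98283 = \frac{4420579}{45}$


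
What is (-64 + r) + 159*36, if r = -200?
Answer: 5460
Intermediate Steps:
(-64 + r) + 159*36 = (-64 - 200) + 159*36 = -264 + 5724 = 5460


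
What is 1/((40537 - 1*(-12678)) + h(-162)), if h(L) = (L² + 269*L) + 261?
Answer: 1/36142 ≈ 2.7669e-5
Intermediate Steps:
h(L) = 261 + L² + 269*L
1/((40537 - 1*(-12678)) + h(-162)) = 1/((40537 - 1*(-12678)) + (261 + (-162)² + 269*(-162))) = 1/((40537 + 12678) + (261 + 26244 - 43578)) = 1/(53215 - 17073) = 1/36142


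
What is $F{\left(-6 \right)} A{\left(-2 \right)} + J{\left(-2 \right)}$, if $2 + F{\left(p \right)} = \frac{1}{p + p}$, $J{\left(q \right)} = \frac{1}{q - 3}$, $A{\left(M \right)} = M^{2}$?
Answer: $- \frac{128}{15} \approx -8.5333$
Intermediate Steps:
$J{\left(q \right)} = \frac{1}{-3 + q}$
$F{\left(p \right)} = -2 + \frac{1}{2 p}$ ($F{\left(p \right)} = -2 + \frac{1}{p + p} = -2 + \frac{1}{2 p}$)
$F{\left(-6 \right)} A{\left(-2 \right)} + J{\left(-2 \right)} = \left(-2 + \frac{1}{2 \left(-6\right)}\right) \left(-2\right)^{2} + \frac{1}{-3 - 2} = \left(-2 + \frac{1}{2} \left(- \frac{1}{6}\right)\right) 4 + \frac{1}{-5} = \left(-2 - \frac{1}{12}\right) 4 - \frac{1}{5} = \left(- \frac{25}{12}\right) 4 - \frac{1}{5} = - \frac{25}{3} - \frac{1}{5} = - \frac{128}{15}$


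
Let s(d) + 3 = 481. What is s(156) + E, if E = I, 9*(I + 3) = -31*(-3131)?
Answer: 101336/9 ≈ 11260.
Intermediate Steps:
I = 97034/9 (I = -3 + (-31*(-3131))/9 = -3 + (⅑)*97061 = -3 + 97061/9 = 97034/9 ≈ 10782.)
s(d) = 478 (s(d) = -3 + 481 = 478)
E = 97034/9 ≈ 10782.
s(156) + E = 478 + 97034/9 = 101336/9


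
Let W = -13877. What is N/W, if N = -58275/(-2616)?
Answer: -19425/12100744 ≈ -0.0016053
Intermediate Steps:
N = 19425/872 (N = -58275*(-1/2616) = 19425/872 ≈ 22.276)
N/W = (19425/872)/(-13877) = (19425/872)*(-1/13877) = -19425/12100744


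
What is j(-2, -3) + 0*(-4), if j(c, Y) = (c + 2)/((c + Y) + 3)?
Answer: 0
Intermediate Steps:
j(c, Y) = (2 + c)/(3 + Y + c) (j(c, Y) = (2 + c)/((Y + c) + 3) = (2 + c)/(3 + Y + c))
j(-2, -3) + 0*(-4) = (2 - 2)/(3 - 3 - 2) + 0*(-4) = 0/(-2) + 0 = -1/2*0 + 0 = 0 + 0 = 0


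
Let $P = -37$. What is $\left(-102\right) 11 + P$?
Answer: $-1159$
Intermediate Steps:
$\left(-102\right) 11 + P = \left(-102\right) 11 - 37 = -1122 - 37 = -1159$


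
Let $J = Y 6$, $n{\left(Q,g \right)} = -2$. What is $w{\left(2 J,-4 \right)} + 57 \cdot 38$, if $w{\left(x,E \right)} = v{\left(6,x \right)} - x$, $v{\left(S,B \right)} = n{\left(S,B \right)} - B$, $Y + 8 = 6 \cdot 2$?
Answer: $2068$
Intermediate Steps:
$Y = 4$ ($Y = -8 + 6 \cdot 2 = -8 + 12 = 4$)
$J = 24$ ($J = 4 \cdot 6 = 24$)
$v{\left(S,B \right)} = -2 - B$
$w{\left(x,E \right)} = -2 - 2 x$ ($w{\left(x,E \right)} = \left(-2 - x\right) - x = -2 - 2 x$)
$w{\left(2 J,-4 \right)} + 57 \cdot 38 = \left(-2 - 2 \cdot 2 \cdot 24\right) + 57 \cdot 38 = \left(-2 - 96\right) + 2166 = -98 + 2166 = 2068$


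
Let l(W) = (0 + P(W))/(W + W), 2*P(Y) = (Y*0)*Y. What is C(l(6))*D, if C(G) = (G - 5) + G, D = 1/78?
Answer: -5/78 ≈ -0.064103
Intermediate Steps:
P(Y) = 0 (P(Y) = ((Y*0)*Y)/2 = (0*Y)/2 = (½)*0 = 0)
l(W) = 0 (l(W) = (0 + 0)/(W + W) = 0/((2*W)) = 0*(1/(2*W)) = 0)
D = 1/78 ≈ 0.012821
C(G) = -5 + 2*G (C(G) = (-5 + G) + G = -5 + 2*G)
C(l(6))*D = (-5 + 2*0)*(1/78) = (-5 + 0)*(1/78) = -5*1/78 = -5/78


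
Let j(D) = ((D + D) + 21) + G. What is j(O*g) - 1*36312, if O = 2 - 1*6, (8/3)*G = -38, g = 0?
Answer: -145221/4 ≈ -36305.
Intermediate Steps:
G = -57/4 (G = (3/8)*(-38) = -57/4 ≈ -14.250)
O = -4 (O = 2 - 6 = -4)
j(D) = 27/4 + 2*D (j(D) = ((D + D) + 21) - 57/4 = (2*D + 21) - 57/4 = (21 + 2*D) - 57/4 = 27/4 + 2*D)
j(O*g) - 1*36312 = (27/4 + 2*(-4*0)) - 1*36312 = (27/4 + 2*0) - 36312 = (27/4 + 0) - 36312 = 27/4 - 36312 = -145221/4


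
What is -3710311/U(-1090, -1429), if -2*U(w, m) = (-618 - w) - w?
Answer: 337301/71 ≈ 4750.7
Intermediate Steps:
U(w, m) = 309 + w (U(w, m) = -((-618 - w) - w)/2 = -(-618 - 2*w)/2 = 309 + w)
-3710311/U(-1090, -1429) = -3710311/(309 - 1090) = -3710311/(-781) = -3710311*(-1/781) = 337301/71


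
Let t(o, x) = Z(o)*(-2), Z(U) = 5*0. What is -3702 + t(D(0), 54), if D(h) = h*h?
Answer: -3702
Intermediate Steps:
Z(U) = 0
D(h) = h**2
t(o, x) = 0 (t(o, x) = 0*(-2) = 0)
-3702 + t(D(0), 54) = -3702 + 0 = -3702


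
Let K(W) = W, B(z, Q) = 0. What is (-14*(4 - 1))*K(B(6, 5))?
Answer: 0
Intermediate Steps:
(-14*(4 - 1))*K(B(6, 5)) = -14*(4 - 1)*0 = -14*3*0 = -42*0 = 0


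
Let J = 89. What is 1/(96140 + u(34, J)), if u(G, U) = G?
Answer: 1/96174 ≈ 1.0398e-5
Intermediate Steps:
1/(96140 + u(34, J)) = 1/(96140 + 34) = 1/96174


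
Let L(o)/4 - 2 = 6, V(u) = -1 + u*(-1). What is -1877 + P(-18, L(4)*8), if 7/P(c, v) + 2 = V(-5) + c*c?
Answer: -611895/326 ≈ -1877.0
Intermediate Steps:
V(u) = -1 - u
L(o) = 32 (L(o) = 8 + 4*6 = 8 + 24 = 32)
P(c, v) = 7/(2 + c**2) (P(c, v) = 7/(-2 + ((-1 - 1*(-5)) + c*c)) = 7/(-2 + ((-1 + 5) + c**2)) = 7/(-2 + (4 + c**2)) = 7/(2 + c**2))
-1877 + P(-18, L(4)*8) = -1877 + 7/(2 + (-18)**2) = -1877 + 7/(2 + 324) = -1877 + 7/326 = -611895/326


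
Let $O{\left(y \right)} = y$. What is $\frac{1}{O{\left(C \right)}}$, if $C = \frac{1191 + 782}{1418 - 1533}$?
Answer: $- \frac{115}{1973} \approx -0.058287$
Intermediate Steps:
$C = - \frac{1973}{115}$ ($C = \frac{1973}{-115} = 1973 \left(- \frac{1}{115}\right) = - \frac{1973}{115} \approx -17.157$)
$\frac{1}{O{\left(C \right)}} = \frac{1}{- \frac{1973}{115}} = - \frac{115}{1973}$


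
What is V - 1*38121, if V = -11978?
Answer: -50099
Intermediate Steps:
V - 1*38121 = -11978 - 1*38121 = -11978 - 38121 = -50099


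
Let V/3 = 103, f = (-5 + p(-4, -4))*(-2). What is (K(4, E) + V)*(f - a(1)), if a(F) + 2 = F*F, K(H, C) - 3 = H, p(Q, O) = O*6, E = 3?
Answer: 18644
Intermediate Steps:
p(Q, O) = 6*O
K(H, C) = 3 + H
f = 58 (f = (-5 + 6*(-4))*(-2) = (-5 - 24)*(-2) = -29*(-2) = 58)
V = 309 (V = 3*103 = 309)
a(F) = -2 + F² (a(F) = -2 + F*F = -2 + F²)
(K(4, E) + V)*(f - a(1)) = ((3 + 4) + 309)*(58 - (-2 + 1²)) = (7 + 309)*(58 - (-2 + 1)) = 316*(58 - 1*(-1)) = 316*(58 + 1) = 316*59 = 18644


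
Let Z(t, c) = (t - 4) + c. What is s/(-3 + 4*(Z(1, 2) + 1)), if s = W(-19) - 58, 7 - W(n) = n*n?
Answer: 412/3 ≈ 137.33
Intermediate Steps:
Z(t, c) = -4 + c + t (Z(t, c) = (-4 + t) + c = -4 + c + t)
W(n) = 7 - n**2 (W(n) = 7 - n*n = 7 - n**2)
s = -412 (s = (7 - 1*(-19)**2) - 58 = (7 - 1*361) - 58 = (7 - 361) - 58 = -354 - 58 = -412)
s/(-3 + 4*(Z(1, 2) + 1)) = -412/(-3 + 4*((-4 + 2 + 1) + 1)) = -412/(-3 + 4*(-1 + 1)) = -412/(-3 + 4*0) = -412/(-3 + 0) = -412/(-3) = -412*(-1/3) = 412/3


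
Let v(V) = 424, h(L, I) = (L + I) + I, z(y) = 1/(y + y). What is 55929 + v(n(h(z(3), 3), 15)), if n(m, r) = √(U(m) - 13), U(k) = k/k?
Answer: 56353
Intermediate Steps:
z(y) = 1/(2*y)
h(L, I) = L + 2*I (h(L, I) = (I + L) + I = L + 2*I)
U(k) = 1
n(m, r) = 2*I*√3 (n(m, r) = √(1 - 13) = √(-12) = 2*I*√3)
55929 + v(n(h(z(3), 3), 15)) = 55929 + 424 = 56353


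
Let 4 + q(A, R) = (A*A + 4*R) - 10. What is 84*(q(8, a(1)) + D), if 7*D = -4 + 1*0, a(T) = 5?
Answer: 5832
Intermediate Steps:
q(A, R) = -14 + A² + 4*R (q(A, R) = -4 + ((A*A + 4*R) - 10) = -4 + ((A² + 4*R) - 10) = -4 + (-10 + A² + 4*R) = -14 + A² + 4*R)
D = -4/7 (D = (-4 + 1*0)/7 = (-4 + 0)/7 = (⅐)*(-4) = -4/7 ≈ -0.57143)
84*(q(8, a(1)) + D) = 84*((-14 + 8² + 4*5) - 4/7) = 84*((-14 + 64 + 20) - 4/7) = 84*(70 - 4/7) = 84*(486/7) = 5832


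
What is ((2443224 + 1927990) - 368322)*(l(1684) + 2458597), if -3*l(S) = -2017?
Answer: 29532568620736/3 ≈ 9.8442e+12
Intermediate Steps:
l(S) = 2017/3 (l(S) = -⅓*(-2017) = 2017/3)
((2443224 + 1927990) - 368322)*(l(1684) + 2458597) = ((2443224 + 1927990) - 368322)*(2017/3 + 2458597) = (4371214 - 368322)*(7377808/3) = 4002892*(7377808/3) = 29532568620736/3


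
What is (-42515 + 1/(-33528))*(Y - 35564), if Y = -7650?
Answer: 30799545194047/16764 ≈ 1.8372e+9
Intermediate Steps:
(-42515 + 1/(-33528))*(Y - 35564) = (-42515 + 1/(-33528))*(-7650 - 35564) = (-42515 - 1/33528)*(-43214) = -1425442921/33528*(-43214) = 30799545194047/16764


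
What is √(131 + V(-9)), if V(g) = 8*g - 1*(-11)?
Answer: √70 ≈ 8.3666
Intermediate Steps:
V(g) = 11 + 8*g (V(g) = 8*g + 11 = 11 + 8*g)
√(131 + V(-9)) = √(131 + (11 + 8*(-9))) = √(131 + (11 - 72)) = √(131 - 61) = √70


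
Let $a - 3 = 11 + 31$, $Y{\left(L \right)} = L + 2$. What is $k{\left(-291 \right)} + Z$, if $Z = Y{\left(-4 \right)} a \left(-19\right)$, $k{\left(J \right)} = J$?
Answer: $1419$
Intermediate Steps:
$Y{\left(L \right)} = 2 + L$
$a = 45$ ($a = 3 + \left(11 + 31\right) = 3 + 42 = 45$)
$Z = 1710$ ($Z = \left(2 - 4\right) 45 \left(-19\right) = \left(-2\right) 45 \left(-19\right) = \left(-90\right) \left(-19\right) = 1710$)
$k{\left(-291 \right)} + Z = -291 + 1710 = 1419$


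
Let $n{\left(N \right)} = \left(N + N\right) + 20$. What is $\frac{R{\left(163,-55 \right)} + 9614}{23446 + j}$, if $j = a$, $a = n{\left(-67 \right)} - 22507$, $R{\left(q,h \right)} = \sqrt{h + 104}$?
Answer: $\frac{3207}{275} \approx 11.662$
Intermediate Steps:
$R{\left(q,h \right)} = \sqrt{104 + h}$
$n{\left(N \right)} = 20 + 2 N$ ($n{\left(N \right)} = 2 N + 20 = 20 + 2 N$)
$a = -22621$ ($a = \left(20 + 2 \left(-67\right)\right) - 22507 = \left(20 - 134\right) - 22507 = -114 - 22507 = -22621$)
$j = -22621$
$\frac{R{\left(163,-55 \right)} + 9614}{23446 + j} = \frac{\sqrt{104 - 55} + 9614}{23446 - 22621} = \frac{\sqrt{49} + 9614}{825} = \left(7 + 9614\right) \frac{1}{825} = 9621 \cdot \frac{1}{825} = \frac{3207}{275}$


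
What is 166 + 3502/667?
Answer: 114224/667 ≈ 171.25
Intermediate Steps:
166 + 3502/667 = 114224/667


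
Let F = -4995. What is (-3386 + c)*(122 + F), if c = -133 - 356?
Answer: 18882875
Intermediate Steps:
c = -489
(-3386 + c)*(122 + F) = (-3386 - 489)*(122 - 4995) = -3875*(-4873) = 18882875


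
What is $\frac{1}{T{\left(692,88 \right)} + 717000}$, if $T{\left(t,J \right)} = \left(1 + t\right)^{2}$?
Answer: $\frac{1}{1197249} \approx 8.3525 \cdot 10^{-7}$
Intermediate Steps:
$\frac{1}{T{\left(692,88 \right)} + 717000} = \frac{1}{\left(1 + 692\right)^{2} + 717000} = \frac{1}{693^{2} + 717000} = \frac{1}{480249 + 717000} = \frac{1}{1197249}$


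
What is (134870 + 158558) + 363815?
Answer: 657243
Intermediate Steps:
(134870 + 158558) + 363815 = 293428 + 363815 = 657243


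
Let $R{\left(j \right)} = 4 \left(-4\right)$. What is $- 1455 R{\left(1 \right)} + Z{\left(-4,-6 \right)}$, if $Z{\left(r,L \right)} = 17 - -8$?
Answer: $23305$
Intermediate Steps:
$R{\left(j \right)} = -16$
$Z{\left(r,L \right)} = 25$ ($Z{\left(r,L \right)} = 17 + 8 = 25$)
$- 1455 R{\left(1 \right)} + Z{\left(-4,-6 \right)} = \left(-1455\right) \left(-16\right) + 25 = 23280 + 25 = 23305$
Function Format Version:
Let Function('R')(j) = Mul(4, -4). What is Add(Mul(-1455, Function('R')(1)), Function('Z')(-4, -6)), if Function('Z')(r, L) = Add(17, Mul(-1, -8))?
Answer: 23305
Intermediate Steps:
Function('R')(j) = -16
Function('Z')(r, L) = 25 (Function('Z')(r, L) = Add(17, 8) = 25)
Add(Mul(-1455, Function('R')(1)), Function('Z')(-4, -6)) = Add(Mul(-1455, -16), 25) = Add(23280, 25) = 23305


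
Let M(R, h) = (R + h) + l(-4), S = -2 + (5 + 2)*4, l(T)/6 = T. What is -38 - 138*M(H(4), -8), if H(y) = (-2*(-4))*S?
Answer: -24326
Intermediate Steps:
l(T) = 6*T
S = 26 (S = -2 + 7*4 = -2 + 28 = 26)
H(y) = 208 (H(y) = -2*(-4)*26 = 8*26 = 208)
M(R, h) = -24 + R + h (M(R, h) = (R + h) + 6*(-4) = (R + h) - 24 = -24 + R + h)
-38 - 138*M(H(4), -8) = -38 - 138*(-24 + 208 - 8) = -38 - 138*176 = -38 - 24288 = -24326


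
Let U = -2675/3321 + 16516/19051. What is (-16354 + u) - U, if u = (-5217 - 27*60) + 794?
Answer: -1417025593498/63268371 ≈ -22397.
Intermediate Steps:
u = -6043 (u = (-5217 - 1620) + 794 = -6837 + 794 = -6043)
U = 3888211/63268371 (U = -2675*1/3321 + 16516*(1/19051) = -2675/3321 + 16516/19051 = 3888211/63268371 ≈ 0.061456)
(-16354 + u) - U = (-16354 - 6043) - 1*3888211/63268371 = -22397 - 3888211/63268371 = -1417025593498/63268371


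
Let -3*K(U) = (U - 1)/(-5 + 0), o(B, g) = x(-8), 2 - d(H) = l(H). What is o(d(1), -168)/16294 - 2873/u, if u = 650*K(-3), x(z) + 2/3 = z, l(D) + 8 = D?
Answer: 16203863/977640 ≈ 16.574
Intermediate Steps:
l(D) = -8 + D
d(H) = 10 - H (d(H) = 2 - (-8 + H) = 2 + (8 - H) = 10 - H)
x(z) = -2/3 + z
o(B, g) = -26/3 (o(B, g) = -2/3 - 8 = -26/3)
K(U) = -1/15 + U/15 (K(U) = -(U - 1)/(3*(-5 + 0)) = -(-1 + U)/(3*(-5)) = -(-1 + U)*(-1)/(3*5) = -(1/5 - U/5)/3 = -1/15 + U/15)
u = -520/3 (u = 650*(-1/15 + (1/15)*(-3)) = 650*(-1/15 - 1/5) = 650*(-4/15) = -520/3 ≈ -173.33)
o(d(1), -168)/16294 - 2873/u = -26/3/16294 - 2873/(-520/3) = -26/3*1/16294 - 2873*(-3/520) = -13/24441 + 663/40 = 16203863/977640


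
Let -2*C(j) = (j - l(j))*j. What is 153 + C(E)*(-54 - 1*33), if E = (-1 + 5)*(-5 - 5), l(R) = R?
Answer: 153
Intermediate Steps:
E = -40 (E = 4*(-10) = -40)
C(j) = 0 (C(j) = -(j - j)*j/2 = -0*j = -½*0 = 0)
153 + C(E)*(-54 - 1*33) = 153 + 0*(-54 - 1*33) = 153 + 0*(-54 - 33) = 153 + 0*(-87) = 153 + 0 = 153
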